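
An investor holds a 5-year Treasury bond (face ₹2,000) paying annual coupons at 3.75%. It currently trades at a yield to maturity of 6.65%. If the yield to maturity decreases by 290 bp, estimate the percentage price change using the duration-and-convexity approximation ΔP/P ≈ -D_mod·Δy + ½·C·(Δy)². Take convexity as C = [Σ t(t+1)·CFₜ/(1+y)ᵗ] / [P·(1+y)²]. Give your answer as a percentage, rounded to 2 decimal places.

+13.57%

With y = 0.0665:
  t   CF        PV=CF/(1+0.0665)^t    t·PV        t(t+1)·PV
  1        75.00        70.3235        70.3235         140.6470
  2        75.00        65.9386       131.8771         395.6314
  3        75.00        61.8271       185.4812         741.9249
  4        75.00        57.9719       231.8878       1,159.4388
  5     2,075.00     1,503.8821     7,519.4107      45,116.4642
  Σ                  1,759.9432     8,138.9803      47,554.1063
P = 1,759.9432; D_Mac = 4.62457 yrs; D_mod = 4.33621 yrs; C = 23.75569.
Duration effect: -4.33621 × (-0.029) = +0.125750
Convexity effect: 0.5 × 23.75569 × (-0.029)² = +0.0099893
ΔP/P ≈ +0.125750 + 0.0099893 = +0.135739 = +13.5739%.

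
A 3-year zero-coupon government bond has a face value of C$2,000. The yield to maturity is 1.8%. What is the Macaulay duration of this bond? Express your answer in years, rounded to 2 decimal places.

3.00 years

A zero-coupon bond has a single cash flow at maturity, so its Macaulay duration equals its maturity: 3 years.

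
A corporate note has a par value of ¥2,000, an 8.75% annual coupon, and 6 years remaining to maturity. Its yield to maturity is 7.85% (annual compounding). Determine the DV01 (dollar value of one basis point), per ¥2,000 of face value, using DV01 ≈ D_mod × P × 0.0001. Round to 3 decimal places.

Periodic yield y = 0.0785.
  t   CF        PV=CF/(1+0.0785)^t    t·PV
  1       175.00       162.2624       162.2624
  2       175.00       150.4519       300.9039
  3       175.00       139.5011       418.5033
  4       175.00       129.3473       517.3893
  5       175.00       119.9326       599.6631
  6     2,175.00     1,382.0965     8,292.5790
  Σ                  2,083.5918    10,291.3008
P = 2,083.5918; D_Mac = 4.93921 yrs; D_mod = 4.57970 yrs.
DV01 ≈ 4.57970 × 2,083.5918 × 0.0001 = 0.954224.

¥0.954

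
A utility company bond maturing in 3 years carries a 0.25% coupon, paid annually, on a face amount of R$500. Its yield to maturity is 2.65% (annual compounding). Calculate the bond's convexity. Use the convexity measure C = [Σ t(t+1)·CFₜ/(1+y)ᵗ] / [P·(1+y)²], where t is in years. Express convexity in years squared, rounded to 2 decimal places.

With y = 0.0265:
  t   CF        PV=CF/(1+0.0265)^t    t·PV        t(t+1)·PV
  1         1.25         1.2177         1.2177           2.4355
  2         1.25         1.1863         2.3726           7.1178
  3       501.25       463.4229     1,390.2688       5,561.0752
  Σ                    465.8270     1,393.8591       5,570.6285
P = 465.8270.
Convexity = Σ t(t+1)·PV / [P·(1+y)²] = 5,570.6285 / (465.8270 × 1.053702) = 11.34911.

11.35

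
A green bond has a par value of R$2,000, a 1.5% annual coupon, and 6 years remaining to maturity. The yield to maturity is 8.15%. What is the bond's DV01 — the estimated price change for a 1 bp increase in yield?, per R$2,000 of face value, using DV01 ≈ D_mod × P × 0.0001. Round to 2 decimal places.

Periodic yield y = 0.0815.
  t   CF        PV=CF/(1+0.0815)^t    t·PV
  1        30.00        27.7393        27.7393
  2        30.00        25.6489        51.2977
  3        30.00        23.7160        71.1480
  4        30.00        21.9288        87.7153
  5        30.00        20.2763       101.3815
  6     2,030.00     1,268.6356     7,611.8136
  Σ                  1,387.9448     7,951.0954
P = 1,387.9448; D_Mac = 5.72868 yrs; D_mod = 5.29698 yrs.
DV01 ≈ 5.29698 × 1,387.9448 × 0.0001 = 0.735191.

R$0.74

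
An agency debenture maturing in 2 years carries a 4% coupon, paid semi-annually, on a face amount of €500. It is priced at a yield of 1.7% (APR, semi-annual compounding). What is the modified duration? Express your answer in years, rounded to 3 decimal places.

1.927 years

Periodic yield y = 0.0085. First find Macaulay duration:
  t   CF        PV=CF/(1+0.0085)^t    t·PV
  1        10.00         9.9157         9.9157
  2        10.00         9.8321        19.6643
  3        10.00         9.7493        29.2478
  4       510.00       493.0223     1,972.0892
  Σ                    522.5194     2,030.9170
P = 522.5194; Macaulay duration = 2,030.9170 / 522.5194 = 3.88678 half-year periods = 1.94339 years.
Modified duration = D_Mac / (1 + y) = 1.94339 / 1.0085 = 1.92701 years.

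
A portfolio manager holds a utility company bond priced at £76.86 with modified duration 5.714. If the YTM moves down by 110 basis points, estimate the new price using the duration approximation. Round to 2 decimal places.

£81.69

Duration approximation: ΔP/P ≈ -D_mod · Δy = -5.714 × (-0.011) = +0.062854.
New price ≈ 76.86 × (1 + 0.062854) = 81.69095844.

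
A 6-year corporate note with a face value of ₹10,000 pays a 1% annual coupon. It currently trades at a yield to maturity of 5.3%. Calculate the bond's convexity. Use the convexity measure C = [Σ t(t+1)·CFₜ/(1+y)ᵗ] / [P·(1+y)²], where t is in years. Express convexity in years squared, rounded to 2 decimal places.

36.46

With y = 0.053:
  t   CF        PV=CF/(1+0.053)^t    t·PV        t(t+1)·PV
  1       100.00        94.9668        94.9668         189.9335
  2       100.00        90.1869       180.3737         541.1211
  3       100.00        85.6475       256.9426       1,027.7705
  4       100.00        81.3367       325.3468       1,626.7339
  5       100.00        77.2428       386.2141       2,317.2847
  6    10,100.00     7,408.8559    44,453.1353     311,171.9469
  Σ                  7,838.2366    45,696.9793     316,874.7906
P = 7,838.2366.
Convexity = Σ t(t+1)·PV / [P·(1+y)²] = 316,874.7906 / (7,838.2366 × 1.108809) = 36.45966.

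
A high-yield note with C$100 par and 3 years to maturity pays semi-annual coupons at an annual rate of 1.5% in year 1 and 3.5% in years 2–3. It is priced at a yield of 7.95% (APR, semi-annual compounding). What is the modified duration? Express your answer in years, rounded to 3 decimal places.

2.799 years

Periodic yield y = 0.03975. First find Macaulay duration:
  t   CF        PV=CF/(1+0.03975)^t    t·PV
  1         0.75         0.7213         0.7213
  2         0.75         0.6938         1.3875
  3         1.75         1.5569         4.6706
  4         1.75         1.4973         5.9894
  5         1.75         1.4401         7.2005
  6       101.75        80.5306       483.1835
  Σ                     86.4400       503.1528
P = 86.4400; Macaulay duration = 503.1528 / 86.4400 = 5.82083 half-year periods = 2.91042 years.
Modified duration = D_Mac / (1 + y) = 2.91042 / 1.03975 = 2.79915 years.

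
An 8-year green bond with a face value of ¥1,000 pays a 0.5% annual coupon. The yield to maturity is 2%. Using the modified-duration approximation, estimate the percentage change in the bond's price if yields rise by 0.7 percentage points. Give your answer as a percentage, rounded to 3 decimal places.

Periodic yield y = 0.02. Modified duration first:
  t   CF        PV=CF/(1+0.02)^t    t·PV
  1         5.00         4.9020         4.9020
  2         5.00         4.8058         9.6117
  3         5.00         4.7116        14.1348
  4         5.00         4.6192        18.4769
  5         5.00         4.5287        22.6433
  6         5.00         4.4399        26.6391
  7         5.00         4.3528        30.4696
  8     1,005.00       857.7578     6,862.0626
  Σ                    890.1178     6,988.9400
P = 890.1178; D_Mac = 7.85170 yrs; D_mod = 7.85170/(1+0.02) = 7.69775 yrs.
ΔP/P ≈ -D_mod · Δy = -7.69775 × (+0.007) = -0.053884 = -5.3884%.

-5.388%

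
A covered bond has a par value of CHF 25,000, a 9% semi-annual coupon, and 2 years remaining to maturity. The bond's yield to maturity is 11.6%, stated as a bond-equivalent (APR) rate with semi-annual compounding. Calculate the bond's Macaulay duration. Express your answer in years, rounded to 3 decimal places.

Periodic yield y = 0.058. Discount each cash flow and weight by its period:
  t   CF        PV=CF/(1+0.058)^t    t·PV
  1     1,125.00     1,063.3270     1,063.3270
  2     1,125.00     1,005.0350     2,010.0700
  3     1,125.00       949.9386     2,849.8157
  4    26,125.00    20,850.3634    83,401.4535
  Σ                 23,868.6640    89,324.6663
Price P = Σ PV = 23,868.6640.
Macaulay duration = Σ(t·PV) / P = 89,324.6663 / 23,868.6640 = 3.74234 half-year periods.
In years: 3.74234 / 2 = 1.87117 years.

1.871 years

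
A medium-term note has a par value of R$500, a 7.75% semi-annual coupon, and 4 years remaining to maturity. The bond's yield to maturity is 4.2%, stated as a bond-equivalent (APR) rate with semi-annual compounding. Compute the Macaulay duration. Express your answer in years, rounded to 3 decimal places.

Periodic yield y = 0.021. Discount each cash flow and weight by its period:
  t   CF        PV=CF/(1+0.021)^t    t·PV
  1       19.375        18.9765        18.9765
  2       19.375        18.5862        37.1724
  3       19.375        18.2039        54.6117
  4       19.375        17.8295        71.3179
  5       19.375        17.4628        87.3138
  6       19.375        17.1036       102.6215
  7       19.375        16.7518       117.2626
  8      519.375       439.8201     3,518.5611
  Σ                    564.7343     4,007.8375
Price P = Σ PV = 564.7343.
Macaulay duration = Σ(t·PV) / P = 4,007.8375 / 564.7343 = 7.09685 half-year periods.
In years: 7.09685 / 2 = 3.54843 years.

3.548 years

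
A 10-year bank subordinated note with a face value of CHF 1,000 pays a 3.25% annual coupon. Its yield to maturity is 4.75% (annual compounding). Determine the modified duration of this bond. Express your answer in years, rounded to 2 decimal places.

8.21 years

Periodic yield y = 0.0475. First find Macaulay duration:
  t   CF        PV=CF/(1+0.0475)^t    t·PV
  1        32.50        31.0263        31.0263
  2        32.50        29.6193        59.2387
  3        32.50        28.2762        84.8286
  4        32.50        26.9940       107.9760
  5        32.50        25.7699       128.8496
  6        32.50        24.6014       147.6082
  7        32.50        23.4858       164.4005
  8        32.50        22.4208       179.3664
  9        32.50        21.4041       192.6369
  10    1,032.50       649.1570     6,491.5700
  Σ                    882.7548     7,587.5012
P = 882.7548; Macaulay duration = 7,587.5012 / 882.7548 = 8.59525 years.
Modified duration = D_Mac / (1 + y) = 8.59525 / 1.0475 = 8.20549 years.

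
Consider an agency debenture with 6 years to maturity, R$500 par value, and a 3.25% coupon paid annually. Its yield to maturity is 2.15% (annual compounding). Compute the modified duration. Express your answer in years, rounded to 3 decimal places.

5.446 years

Periodic yield y = 0.0215. First find Macaulay duration:
  t   CF        PV=CF/(1+0.0215)^t    t·PV
  1        16.25        15.9080        15.9080
  2        16.25        15.5732        31.1463
  3        16.25        15.2454        45.7361
  4        16.25        14.9245        59.6980
  5        16.25        14.6104        73.0519
  6       516.25       454.3911     2,726.3467
  Σ                    530.6525     2,951.8871
P = 530.6525; Macaulay duration = 2,951.8871 / 530.6525 = 5.56275 years.
Modified duration = D_Mac / (1 + y) = 5.56275 / 1.0215 = 5.44567 years.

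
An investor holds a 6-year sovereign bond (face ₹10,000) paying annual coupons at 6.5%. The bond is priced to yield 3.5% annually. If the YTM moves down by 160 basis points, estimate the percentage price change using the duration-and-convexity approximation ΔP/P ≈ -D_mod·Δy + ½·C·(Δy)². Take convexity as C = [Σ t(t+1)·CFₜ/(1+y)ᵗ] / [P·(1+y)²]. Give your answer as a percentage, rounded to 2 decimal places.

With y = 0.035:
  t   CF        PV=CF/(1+0.035)^t    t·PV        t(t+1)·PV
  1       650.00       628.0193       628.0193       1,256.0386
  2       650.00       606.7820     1,213.5639       3,640.6917
  3       650.00       586.2628     1,758.7883       7,035.1531
  4       650.00       566.4374     2,265.7498      11,328.7490
  5       650.00       547.2826     2,736.4128      16,418.4768
  6    10,650.00     8,663.7819    51,982.6912     363,878.8382
  Σ                 11,598.5659    60,585.2253     403,557.9474
P = 11,598.5659; D_Mac = 5.22351 yrs; D_mod = 5.04687 yrs; C = 32.48037.
Duration effect: -5.04687 × (-0.016) = +0.080750
Convexity effect: 0.5 × 32.48037 × (-0.016)² = +0.0041575
ΔP/P ≈ +0.080750 + 0.0041575 = +0.084907 = +8.4907%.

+8.49%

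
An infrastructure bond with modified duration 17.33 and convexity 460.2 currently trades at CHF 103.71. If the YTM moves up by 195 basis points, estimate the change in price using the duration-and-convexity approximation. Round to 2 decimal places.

Duration effect: -D_mod·Δy = -17.33 × (+0.0195) = -0.337935
Convexity effect: ½·C·(Δy)² = 0.5 × 460.2 × (0.0195)² = +0.087495525
ΔP/P ≈ -0.337935 + 0.087495525 = -0.250439475
ΔP ≈ 103.71 × (-0.250439475) = -25.97307795225.

-CHF 25.97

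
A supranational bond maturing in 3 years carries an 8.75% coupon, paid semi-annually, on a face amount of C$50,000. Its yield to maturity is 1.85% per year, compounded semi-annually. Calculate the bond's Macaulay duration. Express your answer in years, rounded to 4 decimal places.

2.7325 years

Periodic yield y = 0.00925. Discount each cash flow and weight by its period:
  t   CF        PV=CF/(1+0.00925)^t    t·PV
  1     2,187.50     2,167.4511     2,167.4511
  2     2,187.50     2,147.5859     4,295.1718
  3     2,187.50     2,127.9028     6,383.7084
  4     2,187.50     2,108.4001     8,433.6004
  5     2,187.50     2,089.0762    10,445.3808
  6    52,187.50    49,382.5991   296,295.5949
  Σ                 60,023.0152   328,020.9074
Price P = Σ PV = 60,023.0152.
Macaulay duration = Σ(t·PV) / P = 328,020.9074 / 60,023.0152 = 5.46492 half-year periods.
In years: 5.46492 / 2 = 2.73246 years.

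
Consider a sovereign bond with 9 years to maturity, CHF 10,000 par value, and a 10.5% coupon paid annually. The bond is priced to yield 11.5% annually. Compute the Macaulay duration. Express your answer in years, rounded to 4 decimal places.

6.1573 years

Periodic yield y = 0.115. Discount each cash flow and weight by its year:
  t   CF        PV=CF/(1+0.115)^t    t·PV
  1     1,050.00       941.7040       941.7040
  2     1,050.00       844.5776     1,689.1552
  3     1,050.00       757.4687     2,272.4061
  4     1,050.00       679.3441     2,717.3765
  5     1,050.00       609.2772     3,046.3862
  6     1,050.00       546.4370     3,278.6220
  7     1,050.00       490.0780     3,430.5462
  8     1,050.00       439.5319     3,516.2549
  9    11,050.00     4,148.4749    37,336.2745
  Σ                  9,456.8936    58,228.7257
Price P = Σ PV = 9,456.8936.
Macaulay duration = Σ(t·PV) / P = 58,228.7257 / 9,456.8936 = 6.15728 years.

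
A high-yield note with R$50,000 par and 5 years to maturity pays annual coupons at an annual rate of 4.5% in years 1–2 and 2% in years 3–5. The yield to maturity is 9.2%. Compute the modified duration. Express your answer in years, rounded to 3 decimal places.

Periodic yield y = 0.092. First find Macaulay duration:
  t   CF        PV=CF/(1+0.092)^t    t·PV
  1     2,250.00     2,060.4396     2,060.4396
  2     2,250.00     1,886.8494     3,773.6988
  3     1,000.00       767.9485     2,303.8454
  4     1,000.00       703.2495     2,812.9981
  5    51,000.00    32,844.0711   164,220.3557
  Σ                 38,262.5581   175,171.3377
P = 38,262.5581; Macaulay duration = 175,171.3377 / 38,262.5581 = 4.57814 years.
Modified duration = D_Mac / (1 + y) = 4.57814 / 1.092 = 4.19244 years.

4.192 years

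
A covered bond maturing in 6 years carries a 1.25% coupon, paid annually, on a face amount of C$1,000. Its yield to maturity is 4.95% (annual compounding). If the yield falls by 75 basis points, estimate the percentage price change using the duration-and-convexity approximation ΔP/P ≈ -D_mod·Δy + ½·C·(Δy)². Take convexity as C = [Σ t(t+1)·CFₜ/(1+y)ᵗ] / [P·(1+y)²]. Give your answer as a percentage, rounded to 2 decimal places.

With y = 0.0495:
  t   CF        PV=CF/(1+0.0495)^t    t·PV        t(t+1)·PV
  1        12.50        11.9104        11.9104          23.8209
  2        12.50        11.3487        22.6973          68.0920
  3        12.50        10.8134        32.4402         129.7609
  4        12.50        10.3034        41.2136         206.0678
  5        12.50         9.8174        49.0871         294.5229
  6     1,012.50       757.7054     4,546.2323      31,823.6262
  Σ                    811.8987     4,703.5810      32,545.8908
P = 811.8987; D_Mac = 5.79331 yrs; D_mod = 5.52007 yrs; C = 36.39397.
Duration effect: -5.52007 × (-0.0075) = +0.041401
Convexity effect: 0.5 × 36.39397 × (-0.0075)² = +0.0010236
ΔP/P ≈ +0.041401 + 0.0010236 = +0.042424 = +4.2424%.

+4.24%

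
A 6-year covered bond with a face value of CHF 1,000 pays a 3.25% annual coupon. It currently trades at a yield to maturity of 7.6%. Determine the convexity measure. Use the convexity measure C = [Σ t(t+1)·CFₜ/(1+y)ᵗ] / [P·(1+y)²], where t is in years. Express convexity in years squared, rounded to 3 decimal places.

With y = 0.076:
  t   CF        PV=CF/(1+0.076)^t    t·PV        t(t+1)·PV
  1        32.50        30.2045        30.2045          60.4089
  2        32.50        28.0711        56.1421         168.4264
  3        32.50        26.0883        78.2650         313.0602
  4        32.50        24.2457        96.9827         484.9135
  5        32.50        22.5332       112.6658         675.9947
  6     1,032.50       665.2983     3,991.7900      27,942.5298
  Σ                    796.4410     4,366.0501      29,645.3334
P = 796.4410.
Convexity = Σ t(t+1)·PV / [P·(1+y)²] = 29,645.3334 / (796.4410 × 1.157776) = 32.14979.

32.150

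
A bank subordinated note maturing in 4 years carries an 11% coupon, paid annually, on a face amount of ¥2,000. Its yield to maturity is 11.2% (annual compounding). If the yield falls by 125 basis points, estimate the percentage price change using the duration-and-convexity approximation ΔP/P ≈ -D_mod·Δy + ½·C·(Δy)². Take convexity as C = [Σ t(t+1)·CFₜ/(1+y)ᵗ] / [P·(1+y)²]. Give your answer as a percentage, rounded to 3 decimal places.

With y = 0.112:
  t   CF        PV=CF/(1+0.112)^t    t·PV        t(t+1)·PV
  1       220.00       197.8417       197.8417         395.6835
  2       220.00       177.9152       355.8304       1,067.4913
  3       220.00       159.9957       479.9871       1,919.9484
  4     2,220.00     1,451.8904     5,807.5615      29,037.8075
  Σ                  1,987.6430     6,841.2208      32,420.9307
P = 1,987.6430; D_Mac = 3.44188 yrs; D_mod = 3.09521 yrs; C = 13.19099.
Duration effect: -3.09521 × (-0.0125) = +0.038690
Convexity effect: 0.5 × 13.19099 × (-0.0125)² = +0.0010305
ΔP/P ≈ +0.038690 + 0.0010305 = +0.039721 = +3.9721%.

+3.972%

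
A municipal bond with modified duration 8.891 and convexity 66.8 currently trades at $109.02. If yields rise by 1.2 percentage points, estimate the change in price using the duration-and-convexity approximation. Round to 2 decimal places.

Duration effect: -D_mod·Δy = -8.891 × (+0.012) = -0.106692
Convexity effect: ½·C·(Δy)² = 0.5 × 66.8 × (0.012)² = +0.0048096
ΔP/P ≈ -0.106692 + 0.0048096 = -0.1018824
ΔP ≈ 109.02 × (-0.1018824) = -11.107219248.

-$11.11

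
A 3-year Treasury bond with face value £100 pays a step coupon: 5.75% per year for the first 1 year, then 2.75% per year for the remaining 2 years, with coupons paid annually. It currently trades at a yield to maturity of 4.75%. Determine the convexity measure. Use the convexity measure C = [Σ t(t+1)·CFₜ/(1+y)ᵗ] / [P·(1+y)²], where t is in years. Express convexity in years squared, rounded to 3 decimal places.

With y = 0.0475:
  t   CF        PV=CF/(1+0.0475)^t    t·PV        t(t+1)·PV
  1         5.75         5.4893         5.4893          10.9785
  2         2.75         2.5063         5.0125          15.0375
  3       102.75        89.3963       268.1890       1,072.7561
  Σ                     97.3919       278.6908       1,098.7721
P = 97.3919.
Convexity = Σ t(t+1)·PV / [P·(1+y)²] = 1,098.7721 / (97.3919 × 1.097256) = 10.28198.

10.282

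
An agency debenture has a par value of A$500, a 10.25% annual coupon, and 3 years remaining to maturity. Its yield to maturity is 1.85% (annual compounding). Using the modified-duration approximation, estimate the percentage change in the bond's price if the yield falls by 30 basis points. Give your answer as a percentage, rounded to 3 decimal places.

Periodic yield y = 0.0185. Modified duration first:
  t   CF        PV=CF/(1+0.0185)^t    t·PV
  1        51.25        50.3191        50.3191
  2        51.25        49.4051        98.8102
  3       551.25       521.7537     1,565.2610
  Σ                    621.4779     1,714.3903
P = 621.4779; D_Mac = 2.75857 yrs; D_mod = 2.75857/(1+0.0185) = 2.70846 yrs.
ΔP/P ≈ -D_mod · Δy = -2.70846 × (-0.003) = +0.008125 = +0.8125%.

+0.813%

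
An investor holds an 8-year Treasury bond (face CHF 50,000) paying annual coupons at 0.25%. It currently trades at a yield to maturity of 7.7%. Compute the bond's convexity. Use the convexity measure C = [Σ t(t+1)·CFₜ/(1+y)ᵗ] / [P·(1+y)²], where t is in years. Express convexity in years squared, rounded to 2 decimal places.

With y = 0.077:
  t   CF        PV=CF/(1+0.077)^t    t·PV        t(t+1)·PV
  1       125.00       116.0631       116.0631         232.1263
  2       125.00       107.7652       215.5304         646.5913
  3       125.00       100.0606       300.1817       1,200.7266
  4       125.00        92.9067       371.6269       1,858.1347
  5       125.00        86.2644       431.3219       2,587.9313
  6       125.00        80.0969       480.5815       3,364.0705
  7       125.00        74.3704       520.5928       4,164.7421
  8    50,125.00    27,690.3700   221,522.9602   1,993,706.6418
  Σ                 28,347.8974   223,958.8585   2,007,760.9647
P = 28,347.8974.
Convexity = Σ t(t+1)·PV / [P·(1+y)²] = 2,007,760.9647 / (28,347.8974 × 1.159929) = 61.06041.

61.06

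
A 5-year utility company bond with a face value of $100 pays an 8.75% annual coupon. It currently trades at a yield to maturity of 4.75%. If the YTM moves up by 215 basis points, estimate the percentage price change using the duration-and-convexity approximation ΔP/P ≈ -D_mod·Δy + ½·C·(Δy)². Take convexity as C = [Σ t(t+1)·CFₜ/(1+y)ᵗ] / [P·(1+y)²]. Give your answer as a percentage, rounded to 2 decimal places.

-8.35%

With y = 0.0475:
  t   CF        PV=CF/(1+0.0475)^t    t·PV        t(t+1)·PV
  1         8.75         8.3532         8.3532          16.7064
  2         8.75         7.9744        15.9489          47.8466
  3         8.75         7.6128        22.8385          91.3539
  4         8.75         7.2676        29.0705         145.3523
  5       108.75        86.2301       431.1507       2,586.9043
  Σ                    117.4382       507.3618       2,888.1636
P = 117.4382; D_Mac = 4.32024 yrs; D_mod = 4.12434 yrs; C = 22.41322.
Duration effect: -4.12434 × (+0.0215) = -0.088673
Convexity effect: 0.5 × 22.41322 × (0.0215)² = +0.0051803
ΔP/P ≈ -0.088673 + 0.0051803 = -0.083493 = -8.3493%.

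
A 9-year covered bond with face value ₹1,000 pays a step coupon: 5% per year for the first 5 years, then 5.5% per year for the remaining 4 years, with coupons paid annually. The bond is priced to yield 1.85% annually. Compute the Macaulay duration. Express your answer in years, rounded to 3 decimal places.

Periodic yield y = 0.0185. Discount each cash flow and weight by its year:
  t   CF        PV=CF/(1+0.0185)^t    t·PV
  1        50.00        49.0918        49.0918
  2        50.00        48.2001        96.4002
  3        50.00        47.3246       141.9738
  4        50.00        46.4650       185.8600
  5        50.00        45.6210       228.1050
  6        55.00        49.2716       295.6295
  7        55.00        48.3766       338.6363
  8        55.00        47.4979       379.9832
  9     1,055.00       894.5470     8,050.9229
  Σ                  1,276.3956     9,766.6027
Price P = Σ PV = 1,276.3956.
Macaulay duration = Σ(t·PV) / P = 9,766.6027 / 1,276.3956 = 7.65171 years.

7.652 years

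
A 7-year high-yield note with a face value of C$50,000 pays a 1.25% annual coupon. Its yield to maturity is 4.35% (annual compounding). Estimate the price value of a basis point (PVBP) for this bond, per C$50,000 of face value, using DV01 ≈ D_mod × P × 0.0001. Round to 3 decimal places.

Periodic yield y = 0.0435.
  t   CF        PV=CF/(1+0.0435)^t    t·PV
  1       625.00       598.9459       598.9459
  2       625.00       573.9778     1,147.9556
  3       625.00       550.0506     1,650.1519
  4       625.00       527.1209     2,108.4834
  5       625.00       505.1470     2,525.7348
  6       625.00       484.0891     2,904.5346
  7    50,625.00    37,576.6329   263,036.4305
  Σ                 40,815.9641   273,972.2367
P = 40,815.9641; D_Mac = 6.71238 yrs; D_mod = 6.43256 yrs.
DV01 ≈ 6.43256 × 40,815.9641 × 0.0001 = 26.255126.

C$26.255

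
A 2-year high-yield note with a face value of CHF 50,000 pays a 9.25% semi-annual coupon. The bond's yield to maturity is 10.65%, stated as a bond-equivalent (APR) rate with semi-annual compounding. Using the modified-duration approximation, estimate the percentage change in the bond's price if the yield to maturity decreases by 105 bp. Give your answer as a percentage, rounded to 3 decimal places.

+1.864%

Periodic yield y = 0.05325. Modified duration first:
  t   CF        PV=CF/(1+0.05325)^t    t·PV
  1     2,312.50     2,195.5851     2,195.5851
  2     2,312.50     2,084.5811     4,169.1623
  3     2,312.50     1,979.1893     5,937.5679
  4    52,312.50    42,508.8743   170,035.4971
  Σ                 48,768.2298   182,337.8125
P = 48,768.2298; D_Mac = 3.73886 half-year periods = 1.86943 yrs; D_mod = 1.86943/(1+0.05325) = 1.77492 yrs.
ΔP/P ≈ -D_mod · Δy = -1.77492 × (-0.0105) = +0.018637 = +1.8637%.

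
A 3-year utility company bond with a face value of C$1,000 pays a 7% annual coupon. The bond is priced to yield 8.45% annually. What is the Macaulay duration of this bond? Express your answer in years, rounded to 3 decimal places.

2.804 years

Periodic yield y = 0.0845. Discount each cash flow and weight by its year:
  t   CF        PV=CF/(1+0.0845)^t    t·PV
  1        70.00        64.5459        64.5459
  2        70.00        59.5167       119.0334
  3     1,070.00       838.8709     2,516.6126
  Σ                    962.9334     2,700.1919
Price P = Σ PV = 962.9334.
Macaulay duration = Σ(t·PV) / P = 2,700.1919 / 962.9334 = 2.80413 years.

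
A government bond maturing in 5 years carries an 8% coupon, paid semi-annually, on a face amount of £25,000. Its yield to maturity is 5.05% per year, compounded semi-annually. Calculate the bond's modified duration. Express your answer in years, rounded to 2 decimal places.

Periodic yield y = 0.02525. First find Macaulay duration:
  t   CF        PV=CF/(1+0.02525)^t    t·PV
  1     1,000.00       975.3719       975.3719
  2     1,000.00       951.3503     1,902.7005
  3     1,000.00       927.9203     2,783.7608
  4     1,000.00       905.0673     3,620.2693
  5     1,000.00       882.7772     4,413.8860
  6     1,000.00       861.0360     5,166.2163
  7     1,000.00       839.8303     5,878.8123
  8     1,000.00       819.1469     6,553.1750
  9     1,000.00       798.9728     7,190.7553
  10   26,000.00    20,261.6854   202,616.8542
  Σ                 28,223.1584   241,101.8016
P = 28,223.1584; Macaulay duration = 241,101.8016 / 28,223.1584 = 8.54269 half-year periods = 4.27135 years.
Modified duration = D_Mac / (1 + y) = 4.27135 / 1.02525 = 4.16615 years.

4.17 years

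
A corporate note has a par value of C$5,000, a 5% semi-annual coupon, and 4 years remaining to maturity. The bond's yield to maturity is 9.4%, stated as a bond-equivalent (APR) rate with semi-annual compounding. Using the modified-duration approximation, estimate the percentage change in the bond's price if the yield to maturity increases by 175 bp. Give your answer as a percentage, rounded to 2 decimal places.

Periodic yield y = 0.047. Modified duration first:
  t   CF        PV=CF/(1+0.047)^t    t·PV
  1       125.00       119.3887       119.3887
  2       125.00       114.0294       228.0587
  3       125.00       108.9106       326.7317
  4       125.00       104.0215       416.0862
  5       125.00        99.3520       496.7600
  6       125.00        94.8921       569.3524
  7       125.00        90.6324       634.4265
  8     5,125.00     3,549.1178    28,392.9425
  Σ                  4,280.3444    31,183.7466
P = 4,280.3444; D_Mac = 7.28534 half-year periods = 3.64267 yrs; D_mod = 3.64267/(1+0.047) = 3.47915 yrs.
ΔP/P ≈ -D_mod · Δy = -3.47915 × (+0.0175) = -0.060885 = -6.0885%.

-6.09%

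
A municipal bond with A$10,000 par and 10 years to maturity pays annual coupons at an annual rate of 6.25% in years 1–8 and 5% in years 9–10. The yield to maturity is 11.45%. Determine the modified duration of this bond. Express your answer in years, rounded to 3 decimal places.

Periodic yield y = 0.1145. First find Macaulay duration:
  t   CF        PV=CF/(1+0.1145)^t    t·PV
  1       625.00       560.7896       560.7896
  2       625.00       503.1759     1,006.3519
  3       625.00       451.4813     1,354.4440
  4       625.00       405.0977     1,620.3906
  5       625.00       363.4793     1,817.3964
  6       625.00       326.1366     1,956.8198
  7       625.00       292.6304     2,048.4131
  8       625.00       262.5666     2,100.5326
  9       500.00       188.4731     1,696.2578
  10   10,500.00     3,551.3099    35,513.0989
  Σ                  6,905.1404    49,674.4947
P = 6,905.1404; Macaulay duration = 49,674.4947 / 6,905.1404 = 7.19384 years.
Modified duration = D_Mac / (1 + y) = 7.19384 / 1.1145 = 6.45477 years.

6.455 years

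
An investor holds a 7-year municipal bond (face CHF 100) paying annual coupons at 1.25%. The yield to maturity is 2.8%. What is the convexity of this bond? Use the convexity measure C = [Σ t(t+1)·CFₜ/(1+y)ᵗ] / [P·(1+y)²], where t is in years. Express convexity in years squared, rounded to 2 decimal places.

50.28

With y = 0.028:
  t   CF        PV=CF/(1+0.028)^t    t·PV        t(t+1)·PV
  1         1.25         1.2160         1.2160           2.4319
  2         1.25         1.1828         2.3657           7.0970
  3         1.25         1.1506         3.4519          13.8074
  4         1.25         1.1193         4.4771          22.3855
  5         1.25         1.0888         5.4440          32.6637
  6         1.25         1.0591         6.3548          44.4837
  7       101.25        83.4532       584.1727       4,673.3817
  Σ                     90.2699       607.4821       4,796.2510
P = 90.2699.
Convexity = Σ t(t+1)·PV / [P·(1+y)²] = 4,796.2510 / (90.2699 × 1.056784) = 50.27742.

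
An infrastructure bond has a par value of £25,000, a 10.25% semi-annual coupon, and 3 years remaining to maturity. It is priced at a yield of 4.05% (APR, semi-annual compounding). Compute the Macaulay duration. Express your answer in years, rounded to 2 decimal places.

Periodic yield y = 0.02025. Discount each cash flow and weight by its period:
  t   CF        PV=CF/(1+0.02025)^t    t·PV
  1     1,281.25     1,255.8197     1,255.8197
  2     1,281.25     1,230.8940     2,461.7881
  3     1,281.25     1,206.4632     3,619.3895
  4     1,281.25     1,182.5172     4,730.0688
  5     1,281.25     1,159.0465     5,795.2325
  6    26,281.25    23,302.7082   139,816.2492
  Σ                 29,337.4488   157,678.5477
Price P = Σ PV = 29,337.4488.
Macaulay duration = Σ(t·PV) / P = 157,678.5477 / 29,337.4488 = 5.37465 half-year periods.
In years: 5.37465 / 2 = 2.68733 years.

2.69 years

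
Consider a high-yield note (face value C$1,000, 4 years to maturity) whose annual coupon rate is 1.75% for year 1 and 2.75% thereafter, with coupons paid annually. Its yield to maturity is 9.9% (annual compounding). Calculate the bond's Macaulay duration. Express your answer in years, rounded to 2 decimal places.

3.85 years

Periodic yield y = 0.099. Discount each cash flow and weight by its year:
  t   CF        PV=CF/(1+0.099)^t    t·PV
  1        17.50        15.9236        15.9236
  2        27.50        22.7687        45.5373
  3        27.50        20.7176        62.1528
  4     1,027.50       704.3541     2,817.4165
  Σ                    763.7639     2,941.0302
Price P = Σ PV = 763.7639.
Macaulay duration = Σ(t·PV) / P = 2,941.0302 / 763.7639 = 3.85071 years.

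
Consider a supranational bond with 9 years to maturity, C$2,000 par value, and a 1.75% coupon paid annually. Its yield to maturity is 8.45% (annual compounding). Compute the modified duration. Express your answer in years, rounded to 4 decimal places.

Periodic yield y = 0.0845. First find Macaulay duration:
  t   CF        PV=CF/(1+0.0845)^t    t·PV
  1        35.00        32.2729        32.2729
  2        35.00        29.7584        59.5167
  3        35.00        27.4397        82.3191
  4        35.00        25.3017       101.2068
  5        35.00        23.3303       116.6515
  6        35.00        21.5125       129.0749
  7        35.00        19.8363       138.8543
  8        35.00        18.2908       146.3260
  9     2,035.00       980.6147     8,825.5324
  Σ                  1,178.3573     9,631.7547
P = 1,178.3573; Macaulay duration = 9,631.7547 / 1,178.3573 = 8.17388 years.
Modified duration = D_Mac / (1 + y) = 8.17388 / 1.0845 = 7.53701 years.

7.5370 years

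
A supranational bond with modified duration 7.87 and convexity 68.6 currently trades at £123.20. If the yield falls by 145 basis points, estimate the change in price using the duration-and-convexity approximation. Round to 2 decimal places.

+£14.95

Duration effect: -D_mod·Δy = -7.87 × (-0.0145) = +0.114115
Convexity effect: ½·C·(Δy)² = 0.5 × 68.6 × (-0.0145)² = +0.007211575
ΔP/P ≈ +0.114115 + 0.007211575 = +0.121326575
ΔP ≈ 123.20 × (+0.121326575) = +14.94743404.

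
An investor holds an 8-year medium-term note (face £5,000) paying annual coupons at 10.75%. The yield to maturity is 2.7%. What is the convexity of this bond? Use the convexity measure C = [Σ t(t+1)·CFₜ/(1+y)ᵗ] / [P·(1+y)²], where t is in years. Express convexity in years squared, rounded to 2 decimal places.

48.27

With y = 0.027:
  t   CF        PV=CF/(1+0.027)^t    t·PV        t(t+1)·PV
  1       537.50       523.3690       523.3690       1,046.7381
  2       537.50       509.6096     1,019.2192       3,057.6575
  3       537.50       496.2119     1,488.6356       5,954.5423
  4       537.50       483.1664     1,932.6655       9,663.3273
  5       537.50       470.4638     2,352.3192      14,113.9153
  6       537.50       458.0953     2,748.5716      19,240.0013
  7       537.50       446.0519     3,122.3631      24,978.9047
  8     5,537.50     4,474.5585    35,796.4680     322,168.2121
  Σ                  7,861.5263    48,983.6111     400,223.2984
P = 7,861.5263.
Convexity = Σ t(t+1)·PV / [P·(1+y)²] = 400,223.2984 / (7,861.5263 × 1.054729) = 48.26748.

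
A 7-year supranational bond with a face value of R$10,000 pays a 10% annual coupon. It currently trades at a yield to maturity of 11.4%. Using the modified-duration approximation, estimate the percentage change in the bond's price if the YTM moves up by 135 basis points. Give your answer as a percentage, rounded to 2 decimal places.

Periodic yield y = 0.114. Modified duration first:
  t   CF        PV=CF/(1+0.114)^t    t·PV
  1     1,000.00       897.6661       897.6661
  2     1,000.00       805.8044     1,611.6087
  3     1,000.00       723.3432     2,170.0297
  4     1,000.00       649.3207     2,597.2827
  5     1,000.00       582.8731     2,914.3657
  6     1,000.00       523.2254     3,139.3527
  7    11,000.00     5,166.4990    36,165.4930
  Σ                  9,348.7319    49,495.7986
P = 9,348.7319; D_Mac = 5.29439 yrs; D_mod = 5.29439/(1+0.114) = 4.75259 yrs.
ΔP/P ≈ -D_mod · Δy = -4.75259 × (+0.0135) = -0.064160 = -6.4160%.

-6.42%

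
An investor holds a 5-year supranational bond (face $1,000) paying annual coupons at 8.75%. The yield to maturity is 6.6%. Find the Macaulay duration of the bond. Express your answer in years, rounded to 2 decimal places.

4.29 years

Periodic yield y = 0.066. Discount each cash flow and weight by its year:
  t   CF        PV=CF/(1+0.066)^t    t·PV
  1        87.50        82.0826        82.0826
  2        87.50        77.0005       154.0010
  3        87.50        72.2331       216.6994
  4        87.50        67.7609       271.0436
  5     1,087.50       790.0294     3,950.1469
  Σ                  1,089.1065     4,673.9735
Price P = Σ PV = 1,089.1065.
Macaulay duration = Σ(t·PV) / P = 4,673.9735 / 1,089.1065 = 4.29157 years.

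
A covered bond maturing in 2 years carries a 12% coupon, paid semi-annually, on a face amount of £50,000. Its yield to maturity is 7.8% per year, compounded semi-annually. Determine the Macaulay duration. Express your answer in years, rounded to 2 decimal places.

1.84 years

Periodic yield y = 0.039. Discount each cash flow and weight by its period:
  t   CF        PV=CF/(1+0.039)^t    t·PV
  1     3,000.00     2,887.3917     2,887.3917
  2     3,000.00     2,779.0103     5,558.0206
  3     3,000.00     2,674.6971     8,024.0914
  4    53,000.00    45,479.2903   181,917.1614
  Σ                 53,820.3895   198,386.6651
Price P = Σ PV = 53,820.3895.
Macaulay duration = Σ(t·PV) / P = 198,386.6651 / 53,820.3895 = 3.68609 half-year periods.
In years: 3.68609 / 2 = 1.84304 years.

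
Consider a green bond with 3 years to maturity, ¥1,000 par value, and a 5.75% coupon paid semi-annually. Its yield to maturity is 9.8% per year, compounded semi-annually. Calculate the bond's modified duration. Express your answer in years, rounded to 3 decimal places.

2.655 years

Periodic yield y = 0.049. First find Macaulay duration:
  t   CF        PV=CF/(1+0.049)^t    t·PV
  1        28.75        27.4071        27.4071
  2        28.75        26.1268        52.2537
  3        28.75        24.9064        74.7193
  4        28.75        23.7430        94.9721
  5        28.75        22.6340       113.1698
  6     1,028.75       772.0704     4,632.4226
  Σ                    896.8877     4,994.9444
P = 896.8877; Macaulay duration = 4,994.9444 / 896.8877 = 5.56920 half-year periods = 2.78460 years.
Modified duration = D_Mac / (1 + y) = 2.78460 / 1.049 = 2.65453 years.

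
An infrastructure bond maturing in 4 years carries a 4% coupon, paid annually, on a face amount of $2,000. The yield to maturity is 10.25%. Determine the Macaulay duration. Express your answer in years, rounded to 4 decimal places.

3.7453 years

Periodic yield y = 0.1025. Discount each cash flow and weight by its year:
  t   CF        PV=CF/(1+0.1025)^t    t·PV
  1        80.00        72.5624        72.5624
  2        80.00        65.8162       131.6324
  3        80.00        59.6972       179.0917
  4     2,080.00     1,407.8259     5,631.3035
  Σ                  1,605.9017     6,014.5899
Price P = Σ PV = 1,605.9017.
Macaulay duration = Σ(t·PV) / P = 6,014.5899 / 1,605.9017 = 3.74530 years.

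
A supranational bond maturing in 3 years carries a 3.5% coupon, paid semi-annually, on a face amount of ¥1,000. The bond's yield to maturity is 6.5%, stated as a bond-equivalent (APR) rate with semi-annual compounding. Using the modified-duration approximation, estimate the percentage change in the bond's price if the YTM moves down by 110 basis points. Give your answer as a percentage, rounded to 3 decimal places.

+3.055%

Periodic yield y = 0.0325. Modified duration first:
  t   CF        PV=CF/(1+0.0325)^t    t·PV
  1        17.50        16.9492        16.9492
  2        17.50        16.4156        32.8313
  3        17.50        15.8989        47.6968
  4        17.50        15.3985        61.5939
  5        17.50        14.9138        74.5689
  6     1,017.50       839.8352     5,039.0110
  Σ                    919.4112     5,272.6510
P = 919.4112; D_Mac = 5.73481 half-year periods = 2.86741 yrs; D_mod = 2.86741/(1+0.0325) = 2.77715 yrs.
ΔP/P ≈ -D_mod · Δy = -2.77715 × (-0.011) = +0.030549 = +3.0549%.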